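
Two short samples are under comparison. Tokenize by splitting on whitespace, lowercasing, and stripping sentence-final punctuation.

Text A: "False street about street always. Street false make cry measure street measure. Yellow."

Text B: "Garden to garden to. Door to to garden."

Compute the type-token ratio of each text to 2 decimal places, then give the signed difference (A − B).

0.24

TTR(A) = 8/13 = 0.62
TTR(B) = 3/8 = 0.38
Difference = 0.62 − 0.38 = 0.24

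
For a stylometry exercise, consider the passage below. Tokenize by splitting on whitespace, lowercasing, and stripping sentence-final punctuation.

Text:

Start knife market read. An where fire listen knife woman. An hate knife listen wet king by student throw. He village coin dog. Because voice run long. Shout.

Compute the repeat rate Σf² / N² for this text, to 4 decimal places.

Frequencies: knife:3, an:2, listen:2, start:1, market:1, read:1, where:1, fire:1, woman:1, hate:1, wet:1, king:1, by:1, student:1, throw:1, he:1, village:1, coin:1, dog:1, because:1, … (4 more, each freq 1)
Σf² = 38; N² = 784
Repeat rate = 38 / 784 = 0.0485

0.0485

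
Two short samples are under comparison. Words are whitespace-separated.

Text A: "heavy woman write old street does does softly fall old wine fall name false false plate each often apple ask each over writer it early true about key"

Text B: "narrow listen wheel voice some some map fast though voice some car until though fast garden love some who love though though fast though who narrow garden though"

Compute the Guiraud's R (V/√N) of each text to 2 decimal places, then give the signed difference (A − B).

1.89

A: V=23, N=28, R=4.35
B: V=13, N=28, R=2.46
Difference = 4.35 − 2.46 = 1.89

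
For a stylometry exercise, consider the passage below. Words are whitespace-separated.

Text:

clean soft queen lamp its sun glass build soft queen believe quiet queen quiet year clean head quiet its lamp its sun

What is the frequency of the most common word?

3

Frequencies: queen:3, its:3, quiet:3, clean:2, soft:2, lamp:2, sun:2, glass:1, build:1, believe:1, year:1, head:1
Most common: 'queen' with frequency 3.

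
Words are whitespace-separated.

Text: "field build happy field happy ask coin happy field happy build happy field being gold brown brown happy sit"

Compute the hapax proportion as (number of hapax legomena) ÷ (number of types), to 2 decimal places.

0.56

Frequencies: happy:6, field:4, build:2, brown:2, ask:1, coin:1, being:1, gold:1, sit:1
Hapax count = 5; type count = 9.
Ratio = 5 / 9 = 0.56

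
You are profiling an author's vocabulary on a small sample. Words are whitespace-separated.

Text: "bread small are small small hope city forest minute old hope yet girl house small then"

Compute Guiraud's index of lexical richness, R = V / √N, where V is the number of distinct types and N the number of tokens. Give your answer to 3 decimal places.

3.000

N = 16, V = 12.
√N = 4.000000
R = 12 / 4.000000 = 3.000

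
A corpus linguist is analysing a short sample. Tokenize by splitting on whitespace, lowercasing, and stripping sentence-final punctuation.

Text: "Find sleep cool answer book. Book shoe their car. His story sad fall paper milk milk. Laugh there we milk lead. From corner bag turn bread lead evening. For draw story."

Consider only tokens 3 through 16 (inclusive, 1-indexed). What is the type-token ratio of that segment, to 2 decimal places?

Segment tokens 3–16: cool, answer, book, book, shoe, their, car, his, story, sad, fall, paper, milk, milk
Segment N = 14, segment V = 12.
TTR = 12 / 14 = 0.86

0.86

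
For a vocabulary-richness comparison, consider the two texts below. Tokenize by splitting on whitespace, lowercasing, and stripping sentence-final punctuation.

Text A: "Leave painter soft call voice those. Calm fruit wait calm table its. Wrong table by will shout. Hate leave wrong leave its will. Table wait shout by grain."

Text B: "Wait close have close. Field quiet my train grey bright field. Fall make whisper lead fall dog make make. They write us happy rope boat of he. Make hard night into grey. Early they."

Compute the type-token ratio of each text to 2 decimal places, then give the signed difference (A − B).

TTR(A) = 17/28 = 0.61
TTR(B) = 26/34 = 0.76
Difference = 0.61 − 0.76 = -0.15

-0.15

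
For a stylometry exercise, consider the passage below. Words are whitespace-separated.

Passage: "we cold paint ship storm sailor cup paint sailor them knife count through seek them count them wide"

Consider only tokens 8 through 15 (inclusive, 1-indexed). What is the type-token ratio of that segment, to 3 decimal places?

0.875

Segment tokens 8–15: paint, sailor, them, knife, count, through, seek, them
Segment N = 8, segment V = 7.
TTR = 7 / 8 = 0.875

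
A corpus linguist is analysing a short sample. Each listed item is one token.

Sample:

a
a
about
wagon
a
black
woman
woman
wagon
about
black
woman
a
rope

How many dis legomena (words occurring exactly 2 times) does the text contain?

3

Frequencies: a:4, woman:3, about:2, wagon:2, black:2, rope:1
Words with frequency 2: about, black, wagon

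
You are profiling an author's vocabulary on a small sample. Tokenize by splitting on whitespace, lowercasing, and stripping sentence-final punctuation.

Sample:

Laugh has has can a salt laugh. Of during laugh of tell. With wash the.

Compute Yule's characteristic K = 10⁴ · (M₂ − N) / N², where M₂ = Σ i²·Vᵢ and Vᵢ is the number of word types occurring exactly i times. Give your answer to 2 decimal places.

444.44

Frequencies: laugh:3, has:2, of:2, can:1, a:1, salt:1, during:1, tell:1, with:1, wash:1, the:1
N = 15. Frequency spectrum: V_1=8, V_2=2, V_3=1
M₂ = 1²·8 + 2²·2 + 3²·1 = 25
K = 10000 × (25 − 15) / 15² = 444.44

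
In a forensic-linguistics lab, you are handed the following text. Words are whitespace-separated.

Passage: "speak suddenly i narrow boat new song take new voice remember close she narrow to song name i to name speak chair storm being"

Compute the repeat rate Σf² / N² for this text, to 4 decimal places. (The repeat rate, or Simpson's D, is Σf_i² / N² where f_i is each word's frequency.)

0.0660

Frequencies: speak:2, i:2, narrow:2, new:2, song:2, to:2, name:2, suddenly:1, boat:1, take:1, voice:1, remember:1, close:1, she:1, chair:1, storm:1, being:1
Σf² = 38; N² = 576
Repeat rate = 38 / 576 = 0.0660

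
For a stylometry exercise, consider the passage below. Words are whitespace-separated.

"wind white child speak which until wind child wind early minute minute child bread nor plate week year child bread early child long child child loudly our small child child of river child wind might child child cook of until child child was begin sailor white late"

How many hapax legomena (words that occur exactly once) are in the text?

17

Frequencies: child:14, wind:4, white:2, until:2, early:2, minute:2, bread:2, of:2, speak:1, which:1, nor:1, plate:1, week:1, year:1, long:1, loudly:1, our:1, small:1, river:1, might:1, … (5 more, each freq 1)
Hapax (freq=1): begin, cook, late, long, loudly, might, nor, our, plate, river, sailor, small, speak, was, week, which, year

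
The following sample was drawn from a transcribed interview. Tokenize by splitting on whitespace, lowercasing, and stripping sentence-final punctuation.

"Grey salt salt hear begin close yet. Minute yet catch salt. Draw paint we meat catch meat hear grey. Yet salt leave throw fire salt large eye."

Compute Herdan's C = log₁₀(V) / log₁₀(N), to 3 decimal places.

0.860

N = 27, V = 17.
log₁₀(V) = 1.230449, log₁₀(N) = 1.431364
C = 1.230449 / 1.431364 = 0.860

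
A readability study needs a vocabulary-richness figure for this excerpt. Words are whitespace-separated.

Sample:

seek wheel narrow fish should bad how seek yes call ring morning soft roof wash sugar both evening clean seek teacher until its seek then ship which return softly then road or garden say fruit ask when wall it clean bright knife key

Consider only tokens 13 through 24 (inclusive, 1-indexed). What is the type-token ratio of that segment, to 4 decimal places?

0.9167

Segment tokens 13–24: soft, roof, wash, sugar, both, evening, clean, seek, teacher, until, its, seek
Segment N = 12, segment V = 11.
TTR = 11 / 12 = 0.9167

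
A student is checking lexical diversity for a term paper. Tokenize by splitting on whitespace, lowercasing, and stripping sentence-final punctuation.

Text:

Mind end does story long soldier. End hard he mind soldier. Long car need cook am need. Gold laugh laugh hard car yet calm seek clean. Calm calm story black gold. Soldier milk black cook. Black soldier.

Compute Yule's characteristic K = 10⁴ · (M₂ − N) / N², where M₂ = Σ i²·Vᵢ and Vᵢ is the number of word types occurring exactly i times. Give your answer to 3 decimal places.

Frequencies: soldier:4, calm:3, black:3, mind:2, end:2, story:2, long:2, hard:2, car:2, need:2, cook:2, gold:2, laugh:2, does:1, he:1, am:1, yet:1, seek:1, clean:1, milk:1
N = 37. Frequency spectrum: V_1=7, V_2=10, V_3=2, V_4=1
M₂ = 1²·7 + 2²·10 + 3²·2 + 4²·1 = 81
K = 10000 × (81 − 37) / 37² = 321.402

321.402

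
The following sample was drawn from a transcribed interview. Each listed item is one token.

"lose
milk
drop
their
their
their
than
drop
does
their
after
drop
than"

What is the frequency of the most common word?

4

Frequencies: their:4, drop:3, than:2, lose:1, milk:1, does:1, after:1
Most common: 'their' with frequency 4.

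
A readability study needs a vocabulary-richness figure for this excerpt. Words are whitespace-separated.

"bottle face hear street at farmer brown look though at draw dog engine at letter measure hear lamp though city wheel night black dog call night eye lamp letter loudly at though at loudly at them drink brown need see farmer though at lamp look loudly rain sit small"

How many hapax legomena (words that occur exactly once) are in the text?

Frequencies: at:7, though:4, lamp:3, loudly:3, hear:2, farmer:2, brown:2, look:2, dog:2, letter:2, night:2, bottle:1, face:1, street:1, draw:1, engine:1, measure:1, city:1, wheel:1, black:1, … (9 more, each freq 1)
Hapax (freq=1): black, bottle, call, city, draw, drink, engine, eye, face, measure, need, rain, see, sit, small, street, them, wheel

18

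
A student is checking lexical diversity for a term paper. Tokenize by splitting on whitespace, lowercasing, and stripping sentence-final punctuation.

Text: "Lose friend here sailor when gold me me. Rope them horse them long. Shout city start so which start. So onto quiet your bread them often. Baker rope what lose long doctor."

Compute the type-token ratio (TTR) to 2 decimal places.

0.75

N = 32 tokens, V = 24 types.
TTR = V / N = 24 / 32 = 0.75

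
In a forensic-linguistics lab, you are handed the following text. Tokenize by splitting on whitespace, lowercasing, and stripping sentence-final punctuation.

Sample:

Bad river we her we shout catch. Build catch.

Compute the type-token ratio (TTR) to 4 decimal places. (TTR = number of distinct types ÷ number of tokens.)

0.7778

N = 9 tokens, V = 7 types.
TTR = V / N = 7 / 9 = 0.7778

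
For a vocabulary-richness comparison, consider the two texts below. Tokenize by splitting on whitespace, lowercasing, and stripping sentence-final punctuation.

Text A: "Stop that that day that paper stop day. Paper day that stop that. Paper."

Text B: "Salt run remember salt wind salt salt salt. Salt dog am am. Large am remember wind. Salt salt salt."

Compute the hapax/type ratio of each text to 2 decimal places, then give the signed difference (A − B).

-0.43

A: hapax=0, V=4, ratio=0.00
B: hapax=3, V=7, ratio=0.43
Difference = 0.00 − 0.43 = -0.43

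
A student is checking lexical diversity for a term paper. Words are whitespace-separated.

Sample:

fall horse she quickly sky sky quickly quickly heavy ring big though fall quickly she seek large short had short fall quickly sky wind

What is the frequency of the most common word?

Frequencies: quickly:5, fall:3, sky:3, she:2, short:2, horse:1, heavy:1, ring:1, big:1, though:1, seek:1, large:1, had:1, wind:1
Most common: 'quickly' with frequency 5.

5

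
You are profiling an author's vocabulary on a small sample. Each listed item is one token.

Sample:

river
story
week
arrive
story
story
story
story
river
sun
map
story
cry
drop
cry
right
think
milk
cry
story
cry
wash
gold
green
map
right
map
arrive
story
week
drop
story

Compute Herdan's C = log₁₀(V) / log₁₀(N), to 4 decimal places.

0.7615

N = 32, V = 14.
log₁₀(V) = 1.146128, log₁₀(N) = 1.505150
C = 1.146128 / 1.505150 = 0.7615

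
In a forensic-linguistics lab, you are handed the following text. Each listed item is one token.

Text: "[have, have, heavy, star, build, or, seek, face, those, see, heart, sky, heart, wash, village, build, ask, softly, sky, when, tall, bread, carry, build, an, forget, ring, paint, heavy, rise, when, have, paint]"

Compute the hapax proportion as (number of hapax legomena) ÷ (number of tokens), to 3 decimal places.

Frequencies: have:3, build:3, heavy:2, heart:2, sky:2, when:2, paint:2, star:1, or:1, seek:1, face:1, those:1, see:1, wash:1, village:1, ask:1, softly:1, tall:1, bread:1, carry:1, … (4 more, each freq 1)
Hapax count = 17; token count = 33.
Ratio = 17 / 33 = 0.515

0.515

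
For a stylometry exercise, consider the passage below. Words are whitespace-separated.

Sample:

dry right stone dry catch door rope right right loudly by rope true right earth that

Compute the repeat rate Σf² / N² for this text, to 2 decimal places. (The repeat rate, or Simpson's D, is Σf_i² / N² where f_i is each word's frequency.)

0.13

Frequencies: right:4, dry:2, rope:2, stone:1, catch:1, door:1, loudly:1, by:1, true:1, earth:1, that:1
Σf² = 32; N² = 256
Repeat rate = 32 / 256 = 0.13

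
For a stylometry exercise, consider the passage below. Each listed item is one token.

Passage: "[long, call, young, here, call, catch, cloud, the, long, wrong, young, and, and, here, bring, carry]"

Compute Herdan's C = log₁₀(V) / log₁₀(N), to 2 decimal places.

0.86

N = 16, V = 11.
log₁₀(V) = 1.041393, log₁₀(N) = 1.204120
C = 1.041393 / 1.204120 = 0.86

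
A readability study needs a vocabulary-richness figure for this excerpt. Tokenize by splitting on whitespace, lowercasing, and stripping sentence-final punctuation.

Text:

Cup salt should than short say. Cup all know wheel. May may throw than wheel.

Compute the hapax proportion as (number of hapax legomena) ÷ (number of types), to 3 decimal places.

0.636

Frequencies: cup:2, than:2, wheel:2, may:2, salt:1, should:1, short:1, say:1, all:1, know:1, throw:1
Hapax count = 7; type count = 11.
Ratio = 7 / 11 = 0.636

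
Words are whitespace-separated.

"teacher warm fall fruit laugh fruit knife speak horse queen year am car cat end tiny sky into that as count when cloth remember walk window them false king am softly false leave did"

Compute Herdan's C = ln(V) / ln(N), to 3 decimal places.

N = 34, V = 31.
ln(V) = 3.433987, ln(N) = 3.526361
C = 3.433987 / 3.526361 = 0.974

0.974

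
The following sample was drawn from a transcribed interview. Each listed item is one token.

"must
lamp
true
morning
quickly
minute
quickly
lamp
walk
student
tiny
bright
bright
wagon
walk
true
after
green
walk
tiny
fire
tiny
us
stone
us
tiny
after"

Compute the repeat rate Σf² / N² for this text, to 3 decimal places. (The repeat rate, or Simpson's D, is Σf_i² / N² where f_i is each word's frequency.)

Frequencies: tiny:4, walk:3, lamp:2, true:2, quickly:2, bright:2, after:2, us:2, must:1, morning:1, minute:1, student:1, wagon:1, green:1, fire:1, stone:1
Σf² = 57; N² = 729
Repeat rate = 57 / 729 = 0.078

0.078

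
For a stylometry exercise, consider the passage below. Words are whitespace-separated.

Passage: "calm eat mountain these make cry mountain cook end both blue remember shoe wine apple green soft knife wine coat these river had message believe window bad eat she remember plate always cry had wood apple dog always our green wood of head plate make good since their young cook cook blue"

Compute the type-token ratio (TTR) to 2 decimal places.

N = 52 tokens, V = 36 types.
TTR = V / N = 36 / 52 = 0.69

0.69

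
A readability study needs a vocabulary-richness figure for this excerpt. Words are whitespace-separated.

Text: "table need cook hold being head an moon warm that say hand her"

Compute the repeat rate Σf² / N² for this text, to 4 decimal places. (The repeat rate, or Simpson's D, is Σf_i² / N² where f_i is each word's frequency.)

Frequencies: table:1, need:1, cook:1, hold:1, being:1, head:1, an:1, moon:1, warm:1, that:1, say:1, hand:1, her:1
Σf² = 13; N² = 169
Repeat rate = 13 / 169 = 0.0769

0.0769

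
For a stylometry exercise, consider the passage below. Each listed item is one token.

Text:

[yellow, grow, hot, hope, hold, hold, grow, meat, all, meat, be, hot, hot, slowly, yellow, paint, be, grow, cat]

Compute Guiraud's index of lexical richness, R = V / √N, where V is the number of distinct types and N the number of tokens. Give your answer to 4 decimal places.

N = 19, V = 11.
√N = 4.358899
R = 11 / 4.358899 = 2.5236

2.5236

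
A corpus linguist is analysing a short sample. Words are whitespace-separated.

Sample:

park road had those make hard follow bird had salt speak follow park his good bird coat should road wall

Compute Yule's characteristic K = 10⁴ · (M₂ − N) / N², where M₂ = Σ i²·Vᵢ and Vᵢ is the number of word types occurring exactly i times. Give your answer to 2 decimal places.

Frequencies: park:2, road:2, had:2, follow:2, bird:2, those:1, make:1, hard:1, salt:1, speak:1, his:1, good:1, coat:1, should:1, wall:1
N = 20. Frequency spectrum: V_1=10, V_2=5
M₂ = 1²·10 + 2²·5 = 30
K = 10000 × (30 − 20) / 20² = 250.00

250.00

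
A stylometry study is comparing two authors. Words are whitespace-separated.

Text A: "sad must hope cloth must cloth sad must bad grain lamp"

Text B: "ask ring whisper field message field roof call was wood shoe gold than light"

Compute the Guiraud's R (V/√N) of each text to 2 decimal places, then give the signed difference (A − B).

-1.36

A: V=7, N=11, R=2.11
B: V=13, N=14, R=3.47
Difference = 2.11 − 3.47 = -1.36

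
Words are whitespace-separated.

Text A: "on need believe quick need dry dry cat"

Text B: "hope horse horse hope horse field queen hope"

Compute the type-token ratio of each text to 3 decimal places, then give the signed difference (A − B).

0.250

TTR(A) = 6/8 = 0.750
TTR(B) = 4/8 = 0.500
Difference = 0.750 − 0.500 = 0.250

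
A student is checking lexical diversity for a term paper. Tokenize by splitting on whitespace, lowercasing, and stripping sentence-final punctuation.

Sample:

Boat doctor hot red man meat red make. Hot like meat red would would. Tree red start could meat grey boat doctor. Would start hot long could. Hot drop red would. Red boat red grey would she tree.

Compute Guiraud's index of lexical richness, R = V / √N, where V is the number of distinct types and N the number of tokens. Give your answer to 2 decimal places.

N = 38, V = 16.
√N = 6.164414
R = 16 / 6.164414 = 2.60

2.60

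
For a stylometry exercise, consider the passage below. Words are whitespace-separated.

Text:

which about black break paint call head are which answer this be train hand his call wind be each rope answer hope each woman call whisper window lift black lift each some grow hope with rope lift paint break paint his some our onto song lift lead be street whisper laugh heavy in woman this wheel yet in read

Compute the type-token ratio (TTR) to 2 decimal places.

N = 59 tokens, V = 36 types.
TTR = V / N = 36 / 59 = 0.61

0.61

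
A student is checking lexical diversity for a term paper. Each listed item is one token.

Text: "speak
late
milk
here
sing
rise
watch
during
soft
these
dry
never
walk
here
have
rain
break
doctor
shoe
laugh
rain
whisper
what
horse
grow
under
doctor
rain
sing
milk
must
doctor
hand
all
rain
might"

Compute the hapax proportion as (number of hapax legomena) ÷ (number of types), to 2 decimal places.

Frequencies: rain:4, doctor:3, milk:2, here:2, sing:2, speak:1, late:1, rise:1, watch:1, during:1, soft:1, these:1, dry:1, never:1, walk:1, have:1, break:1, shoe:1, laugh:1, whisper:1, … (8 more, each freq 1)
Hapax count = 23; type count = 28.
Ratio = 23 / 28 = 0.82

0.82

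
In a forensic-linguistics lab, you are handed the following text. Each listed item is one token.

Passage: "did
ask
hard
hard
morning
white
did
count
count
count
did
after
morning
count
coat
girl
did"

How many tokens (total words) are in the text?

Tokens: did, ask, hard, hard, morning, white, did, count, count, count, did, after, morning, count, coat, girl, did
N = 17

17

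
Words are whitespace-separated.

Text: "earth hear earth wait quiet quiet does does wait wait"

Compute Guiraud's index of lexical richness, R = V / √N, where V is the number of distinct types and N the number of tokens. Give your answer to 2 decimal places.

1.58

N = 10, V = 5.
√N = 3.162278
R = 5 / 3.162278 = 1.58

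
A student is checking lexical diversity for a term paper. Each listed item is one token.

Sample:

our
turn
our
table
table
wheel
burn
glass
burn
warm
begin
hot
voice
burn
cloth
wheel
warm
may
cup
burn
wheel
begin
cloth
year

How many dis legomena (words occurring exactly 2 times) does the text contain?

Frequencies: burn:4, wheel:3, our:2, table:2, warm:2, begin:2, cloth:2, turn:1, glass:1, hot:1, voice:1, may:1, cup:1, year:1
Words with frequency 2: begin, cloth, our, table, warm

5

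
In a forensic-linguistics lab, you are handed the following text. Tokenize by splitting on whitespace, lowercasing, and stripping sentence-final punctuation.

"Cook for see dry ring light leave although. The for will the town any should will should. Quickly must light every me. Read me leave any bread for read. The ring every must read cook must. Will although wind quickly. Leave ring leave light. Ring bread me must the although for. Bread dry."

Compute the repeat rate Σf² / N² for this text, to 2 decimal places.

0.06

Frequencies: for:4, ring:4, leave:4, the:4, must:4, light:3, although:3, will:3, me:3, read:3, bread:3, cook:2, dry:2, any:2, should:2, quickly:2, every:2, see:1, town:1, wind:1
Σf² = 161; N² = 2809
Repeat rate = 161 / 2809 = 0.06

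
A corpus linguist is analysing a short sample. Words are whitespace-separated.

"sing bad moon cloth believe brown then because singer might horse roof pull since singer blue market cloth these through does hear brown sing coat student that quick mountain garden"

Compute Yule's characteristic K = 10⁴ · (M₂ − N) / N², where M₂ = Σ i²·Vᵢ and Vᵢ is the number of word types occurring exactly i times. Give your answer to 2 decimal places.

88.89

Frequencies: sing:2, cloth:2, brown:2, singer:2, bad:1, moon:1, believe:1, then:1, because:1, might:1, horse:1, roof:1, pull:1, since:1, blue:1, market:1, these:1, through:1, does:1, hear:1, … (6 more, each freq 1)
N = 30. Frequency spectrum: V_1=22, V_2=4
M₂ = 1²·22 + 2²·4 = 38
K = 10000 × (38 − 30) / 30² = 88.89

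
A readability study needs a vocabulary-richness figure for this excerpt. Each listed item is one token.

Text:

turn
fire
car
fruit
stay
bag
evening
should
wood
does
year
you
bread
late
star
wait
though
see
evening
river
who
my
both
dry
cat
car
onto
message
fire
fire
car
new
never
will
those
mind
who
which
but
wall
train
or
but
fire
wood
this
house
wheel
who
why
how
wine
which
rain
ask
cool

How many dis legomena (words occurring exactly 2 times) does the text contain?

Frequencies: fire:4, car:3, who:3, evening:2, wood:2, which:2, but:2, turn:1, fruit:1, stay:1, bag:1, should:1, does:1, year:1, you:1, bread:1, late:1, star:1, wait:1, though:1, … (25 more, each freq 1)
Words with frequency 2: but, evening, which, wood

4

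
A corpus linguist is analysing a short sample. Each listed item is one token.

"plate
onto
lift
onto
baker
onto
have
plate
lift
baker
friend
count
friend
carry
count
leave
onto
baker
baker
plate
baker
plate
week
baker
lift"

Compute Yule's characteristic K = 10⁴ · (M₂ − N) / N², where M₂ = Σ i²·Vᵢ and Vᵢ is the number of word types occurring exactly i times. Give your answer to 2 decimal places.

1024.00

Frequencies: baker:6, plate:4, onto:4, lift:3, friend:2, count:2, have:1, carry:1, leave:1, week:1
N = 25. Frequency spectrum: V_1=4, V_2=2, V_3=1, V_4=2, V_6=1
M₂ = 1²·4 + 2²·2 + 3²·1 + 4²·2 + 6²·1 = 89
K = 10000 × (89 − 25) / 25² = 1024.00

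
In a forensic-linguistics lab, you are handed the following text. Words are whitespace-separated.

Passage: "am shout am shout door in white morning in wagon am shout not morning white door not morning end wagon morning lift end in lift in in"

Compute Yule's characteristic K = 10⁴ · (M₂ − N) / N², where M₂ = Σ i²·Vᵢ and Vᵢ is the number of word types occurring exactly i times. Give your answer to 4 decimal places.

768.1756

Frequencies: in:5, morning:4, am:3, shout:3, door:2, white:2, wagon:2, not:2, end:2, lift:2
N = 27. Frequency spectrum: V_2=6, V_3=2, V_4=1, V_5=1
M₂ = 2²·6 + 3²·2 + 4²·1 + 5²·1 = 83
K = 10000 × (83 − 27) / 27² = 768.1756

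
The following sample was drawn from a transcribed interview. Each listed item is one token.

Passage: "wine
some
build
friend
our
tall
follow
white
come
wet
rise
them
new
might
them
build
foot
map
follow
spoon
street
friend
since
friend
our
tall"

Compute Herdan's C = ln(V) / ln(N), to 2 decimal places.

N = 26, V = 19.
ln(V) = 2.944439, ln(N) = 3.258097
C = 2.944439 / 3.258097 = 0.90

0.90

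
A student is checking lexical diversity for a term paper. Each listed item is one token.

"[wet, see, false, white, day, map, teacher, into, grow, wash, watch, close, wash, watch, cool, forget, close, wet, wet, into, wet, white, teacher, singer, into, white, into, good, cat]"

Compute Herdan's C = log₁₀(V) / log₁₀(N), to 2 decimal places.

0.84

N = 29, V = 17.
log₁₀(V) = 1.230449, log₁₀(N) = 1.462398
C = 1.230449 / 1.462398 = 0.84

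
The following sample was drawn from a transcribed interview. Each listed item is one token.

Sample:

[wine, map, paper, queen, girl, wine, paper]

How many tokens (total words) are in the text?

Tokens: wine, map, paper, queen, girl, wine, paper
N = 7

7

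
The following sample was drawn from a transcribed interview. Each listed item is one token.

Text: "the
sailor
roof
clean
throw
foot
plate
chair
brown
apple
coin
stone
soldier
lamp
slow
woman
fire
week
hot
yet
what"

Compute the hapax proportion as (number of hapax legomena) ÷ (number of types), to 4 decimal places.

Frequencies: the:1, sailor:1, roof:1, clean:1, throw:1, foot:1, plate:1, chair:1, brown:1, apple:1, coin:1, stone:1, soldier:1, lamp:1, slow:1, woman:1, fire:1, week:1, hot:1, yet:1, … (1 more, each freq 1)
Hapax count = 21; type count = 21.
Ratio = 21 / 21 = 1.0000

1.0000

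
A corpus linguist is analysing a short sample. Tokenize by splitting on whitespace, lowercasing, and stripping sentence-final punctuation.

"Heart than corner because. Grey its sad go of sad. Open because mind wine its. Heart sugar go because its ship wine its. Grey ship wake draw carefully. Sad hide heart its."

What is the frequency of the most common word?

Frequencies: its:5, heart:3, because:3, sad:3, grey:2, go:2, wine:2, ship:2, than:1, corner:1, of:1, open:1, mind:1, sugar:1, wake:1, draw:1, carefully:1, hide:1
Most common: 'its' with frequency 5.

5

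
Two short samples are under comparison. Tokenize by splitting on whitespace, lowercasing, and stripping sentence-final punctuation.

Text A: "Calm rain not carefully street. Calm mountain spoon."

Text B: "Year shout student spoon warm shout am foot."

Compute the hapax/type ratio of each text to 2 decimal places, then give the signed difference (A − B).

A: hapax=6, V=7, ratio=0.86
B: hapax=6, V=7, ratio=0.86
Difference = 0.86 − 0.86 = 0.00

0.00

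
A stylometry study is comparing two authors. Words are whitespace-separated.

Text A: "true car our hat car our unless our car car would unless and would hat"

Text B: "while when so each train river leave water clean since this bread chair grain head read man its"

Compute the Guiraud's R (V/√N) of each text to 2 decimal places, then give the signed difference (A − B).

A: V=7, N=15, R=1.81
B: V=18, N=18, R=4.24
Difference = 1.81 − 4.24 = -2.43

-2.43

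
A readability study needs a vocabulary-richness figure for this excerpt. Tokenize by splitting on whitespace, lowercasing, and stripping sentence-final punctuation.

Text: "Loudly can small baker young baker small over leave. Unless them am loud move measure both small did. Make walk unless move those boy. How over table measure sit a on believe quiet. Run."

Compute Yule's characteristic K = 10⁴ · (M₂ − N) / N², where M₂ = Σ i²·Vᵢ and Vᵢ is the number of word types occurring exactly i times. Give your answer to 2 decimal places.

Frequencies: small:3, baker:2, over:2, unless:2, move:2, measure:2, loudly:1, can:1, young:1, leave:1, them:1, am:1, loud:1, both:1, did:1, make:1, walk:1, those:1, boy:1, how:1, … (7 more, each freq 1)
N = 34. Frequency spectrum: V_1=21, V_2=5, V_3=1
M₂ = 1²·21 + 2²·5 + 3²·1 = 50
K = 10000 × (50 − 34) / 34² = 138.41

138.41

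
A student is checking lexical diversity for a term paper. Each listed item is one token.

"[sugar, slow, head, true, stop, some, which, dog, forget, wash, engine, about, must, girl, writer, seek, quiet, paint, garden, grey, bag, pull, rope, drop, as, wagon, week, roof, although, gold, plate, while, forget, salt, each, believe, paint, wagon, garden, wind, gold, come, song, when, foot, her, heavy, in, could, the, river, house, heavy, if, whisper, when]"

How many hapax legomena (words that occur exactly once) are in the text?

Frequencies: forget:2, paint:2, garden:2, wagon:2, gold:2, when:2, heavy:2, sugar:1, slow:1, head:1, true:1, stop:1, some:1, which:1, dog:1, wash:1, engine:1, about:1, must:1, girl:1, … (29 more, each freq 1)
Hapax (freq=1): about, although, as, bag, believe, come, could, dog, drop, each, engine, foot, girl, grey, head, her, house, if, in, must, plate, pull, quiet, river, roof, rope, salt, seek, slow, some, song, stop, sugar, the, true, wash, week, which, while, whisper, wind, writer

42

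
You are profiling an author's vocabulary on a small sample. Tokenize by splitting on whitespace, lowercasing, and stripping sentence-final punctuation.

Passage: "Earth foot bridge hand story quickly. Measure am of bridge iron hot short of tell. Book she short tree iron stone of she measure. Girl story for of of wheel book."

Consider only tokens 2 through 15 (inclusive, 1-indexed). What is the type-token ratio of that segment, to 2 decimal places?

0.86

Segment tokens 2–15: foot, bridge, hand, story, quickly, measure, am, of, bridge, iron, hot, short, of, tell
Segment N = 14, segment V = 12.
TTR = 12 / 14 = 0.86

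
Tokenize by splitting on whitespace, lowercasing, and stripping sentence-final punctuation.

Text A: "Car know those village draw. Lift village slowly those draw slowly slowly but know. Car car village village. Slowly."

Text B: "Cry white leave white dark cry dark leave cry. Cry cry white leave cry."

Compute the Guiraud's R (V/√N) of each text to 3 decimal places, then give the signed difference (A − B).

A: V=8, N=19, R=1.835
B: V=4, N=14, R=1.069
Difference = 1.835 − 1.069 = 0.766

0.766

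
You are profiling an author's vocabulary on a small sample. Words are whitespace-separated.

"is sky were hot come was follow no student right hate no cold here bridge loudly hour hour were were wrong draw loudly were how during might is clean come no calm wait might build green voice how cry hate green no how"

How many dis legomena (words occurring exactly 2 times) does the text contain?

Frequencies: were:4, no:4, how:3, is:2, come:2, hate:2, loudly:2, hour:2, might:2, green:2, sky:1, hot:1, was:1, follow:1, student:1, right:1, cold:1, here:1, bridge:1, wrong:1, … (8 more, each freq 1)
Words with frequency 2: come, green, hate, hour, is, loudly, might

7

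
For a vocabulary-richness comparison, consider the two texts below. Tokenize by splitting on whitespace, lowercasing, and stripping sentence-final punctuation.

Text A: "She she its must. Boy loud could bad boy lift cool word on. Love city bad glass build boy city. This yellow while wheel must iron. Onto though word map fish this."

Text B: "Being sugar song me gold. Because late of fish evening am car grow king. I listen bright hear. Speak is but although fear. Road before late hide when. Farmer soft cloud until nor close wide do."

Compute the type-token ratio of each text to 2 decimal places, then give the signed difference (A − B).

-0.22

TTR(A) = 24/32 = 0.75
TTR(B) = 35/36 = 0.97
Difference = 0.75 − 0.97 = -0.22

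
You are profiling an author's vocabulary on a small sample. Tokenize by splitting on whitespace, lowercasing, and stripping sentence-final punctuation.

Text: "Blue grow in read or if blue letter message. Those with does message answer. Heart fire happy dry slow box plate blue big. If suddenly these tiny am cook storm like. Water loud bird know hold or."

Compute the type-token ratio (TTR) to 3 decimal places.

N = 37 tokens, V = 32 types.
TTR = V / N = 32 / 37 = 0.865

0.865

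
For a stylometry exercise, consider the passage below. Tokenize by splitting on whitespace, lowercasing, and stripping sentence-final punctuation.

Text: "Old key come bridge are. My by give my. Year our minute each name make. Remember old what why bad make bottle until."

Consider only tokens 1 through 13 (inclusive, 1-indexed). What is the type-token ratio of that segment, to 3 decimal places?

Segment tokens 1–13: old, key, come, bridge, are, my, by, give, my, year, our, minute, each
Segment N = 13, segment V = 12.
TTR = 12 / 13 = 0.923

0.923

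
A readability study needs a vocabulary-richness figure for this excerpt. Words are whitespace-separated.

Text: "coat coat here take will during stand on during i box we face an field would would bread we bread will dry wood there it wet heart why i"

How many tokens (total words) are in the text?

29

Tokens: coat, coat, here, take, will, during, stand, on, during, i, box, we, face, an, field, would, would, bread, we, bread, will, dry, wood, there, it, wet, heart, why, i
N = 29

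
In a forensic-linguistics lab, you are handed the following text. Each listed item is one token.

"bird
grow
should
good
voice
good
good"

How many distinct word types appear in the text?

5

Distinct types: {bird, good, grow, should, voice}
V = 5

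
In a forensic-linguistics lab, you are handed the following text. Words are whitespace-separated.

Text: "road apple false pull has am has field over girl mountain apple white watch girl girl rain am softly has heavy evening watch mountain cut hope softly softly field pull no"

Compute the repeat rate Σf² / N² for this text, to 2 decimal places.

0.06

Frequencies: has:3, girl:3, softly:3, apple:2, pull:2, am:2, field:2, mountain:2, watch:2, road:1, false:1, over:1, white:1, rain:1, heavy:1, evening:1, cut:1, hope:1, no:1
Σf² = 61; N² = 961
Repeat rate = 61 / 961 = 0.06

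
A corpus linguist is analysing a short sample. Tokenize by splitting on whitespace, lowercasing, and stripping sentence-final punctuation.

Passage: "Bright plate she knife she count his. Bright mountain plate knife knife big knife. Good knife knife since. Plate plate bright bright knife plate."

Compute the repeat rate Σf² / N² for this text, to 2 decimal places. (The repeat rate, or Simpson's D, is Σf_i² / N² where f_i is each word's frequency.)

0.17

Frequencies: knife:7, plate:5, bright:4, she:2, count:1, his:1, mountain:1, big:1, good:1, since:1
Σf² = 100; N² = 576
Repeat rate = 100 / 576 = 0.17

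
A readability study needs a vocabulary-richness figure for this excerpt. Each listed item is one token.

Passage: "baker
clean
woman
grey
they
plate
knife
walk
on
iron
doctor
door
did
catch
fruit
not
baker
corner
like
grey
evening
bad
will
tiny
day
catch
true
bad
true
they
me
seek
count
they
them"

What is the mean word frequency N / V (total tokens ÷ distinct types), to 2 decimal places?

1.25

N = 35 tokens, V = 28 types.
Mean frequency = N / V = 35 / 28 = 1.25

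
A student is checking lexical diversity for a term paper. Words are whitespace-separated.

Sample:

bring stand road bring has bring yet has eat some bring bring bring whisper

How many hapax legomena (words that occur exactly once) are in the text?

Frequencies: bring:6, has:2, stand:1, road:1, yet:1, eat:1, some:1, whisper:1
Hapax (freq=1): eat, road, some, stand, whisper, yet

6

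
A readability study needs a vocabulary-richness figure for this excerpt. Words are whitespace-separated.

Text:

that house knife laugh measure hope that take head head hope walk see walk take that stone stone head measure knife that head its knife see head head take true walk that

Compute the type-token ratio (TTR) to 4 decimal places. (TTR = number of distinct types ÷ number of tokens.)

0.4063

N = 32 tokens, V = 13 types.
TTR = V / N = 13 / 32 = 0.4063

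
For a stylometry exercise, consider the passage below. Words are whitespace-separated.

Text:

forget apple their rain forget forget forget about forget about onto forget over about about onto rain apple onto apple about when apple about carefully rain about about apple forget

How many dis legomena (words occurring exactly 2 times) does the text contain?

Frequencies: about:8, forget:7, apple:5, rain:3, onto:3, their:1, over:1, when:1, carefully:1
Words with frequency 2: (none)

0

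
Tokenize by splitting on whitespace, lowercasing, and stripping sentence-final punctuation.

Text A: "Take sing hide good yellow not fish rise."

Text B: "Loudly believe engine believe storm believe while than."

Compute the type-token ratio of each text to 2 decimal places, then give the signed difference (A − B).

0.25

TTR(A) = 8/8 = 1.00
TTR(B) = 6/8 = 0.75
Difference = 1.00 − 0.75 = 0.25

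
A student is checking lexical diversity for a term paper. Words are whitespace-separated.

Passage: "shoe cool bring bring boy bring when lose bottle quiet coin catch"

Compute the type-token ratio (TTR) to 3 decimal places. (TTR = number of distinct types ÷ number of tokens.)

N = 12 tokens, V = 10 types.
TTR = V / N = 10 / 12 = 0.833

0.833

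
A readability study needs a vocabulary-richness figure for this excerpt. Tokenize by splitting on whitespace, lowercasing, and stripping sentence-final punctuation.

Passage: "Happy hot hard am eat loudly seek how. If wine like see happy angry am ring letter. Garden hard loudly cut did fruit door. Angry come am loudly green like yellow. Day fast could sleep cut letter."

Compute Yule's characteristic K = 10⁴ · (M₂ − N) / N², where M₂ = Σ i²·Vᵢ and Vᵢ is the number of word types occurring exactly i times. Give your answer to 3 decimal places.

Frequencies: am:3, loudly:3, happy:2, hard:2, like:2, angry:2, letter:2, cut:2, hot:1, eat:1, seek:1, how:1, if:1, wine:1, see:1, ring:1, garden:1, did:1, fruit:1, door:1, … (7 more, each freq 1)
N = 37. Frequency spectrum: V_1=19, V_2=6, V_3=2
M₂ = 1²·19 + 2²·6 + 3²·2 = 61
K = 10000 × (61 − 37) / 37² = 175.310

175.310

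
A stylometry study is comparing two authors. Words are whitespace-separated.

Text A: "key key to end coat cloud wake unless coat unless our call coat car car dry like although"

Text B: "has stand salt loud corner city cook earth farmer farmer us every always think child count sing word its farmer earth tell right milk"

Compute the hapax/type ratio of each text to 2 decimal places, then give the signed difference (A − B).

-0.21

A: hapax=9, V=13, ratio=0.69
B: hapax=19, V=21, ratio=0.90
Difference = 0.69 − 0.90 = -0.21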